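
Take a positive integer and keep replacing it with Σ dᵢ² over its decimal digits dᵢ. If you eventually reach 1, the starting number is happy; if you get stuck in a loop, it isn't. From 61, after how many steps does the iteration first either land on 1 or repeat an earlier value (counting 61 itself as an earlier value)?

9

61 → 6² + 1² = 37
37 → 3² + 7² = 58
58 → 5² + 8² = 89
89 → 8² + 9² = 145
145 → 1² + 4² + 5² = 42
42 → 4² + 2² = 20
20 → 2² + 0² = 4
4 → 4² = 16
16 → 1² + 6² = 37  — 37 repeats.
That took 9 steps.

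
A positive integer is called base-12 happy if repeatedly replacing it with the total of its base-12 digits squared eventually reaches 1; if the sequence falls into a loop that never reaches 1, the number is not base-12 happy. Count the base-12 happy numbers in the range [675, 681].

675: 675 → 89 → 74 → 40 → 25 → 5 → 25  (repeats 25)
676: 676 → 96 → 64 → 41 → 34 → 104 → 128 → 164 → 66 → 61 → 26 → 8 → 64  (repeats 64)
677: 677 → 105 → 145 → 2 → 4 → 16 → 17 → 26 → 8 → 64 → 41 → 34 → 104 → 128 → 164 → 66 → 61 → 26  (repeats 26)
678: 678 → 116 → 145 → 2 → 4 → 16 → 17 → 26 → 8 → 64 → 41 → 34 → 104 → 128 → 164 → 66 → 61 → 26  (repeats 26)
679: 679 → 129 → 181 → 11 → 121 → 101 → 89 → 74 → 40 → 25 → 5 → 25  (repeats 25)
680: 680 → 144 → 1  (reaches 1)
681: 681 → 161 → 27 → 13 → 2 → 4 → 16 → 17 → 26 → 8 → 64 → 41 → 34 → 104 → 128 → 164 → 66 → 61 → 26  (repeats 26)
base-12 happy: 680

1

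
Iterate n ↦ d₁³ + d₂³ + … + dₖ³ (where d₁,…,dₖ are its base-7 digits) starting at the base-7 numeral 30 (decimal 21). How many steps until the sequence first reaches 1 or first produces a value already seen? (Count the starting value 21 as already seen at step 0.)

21 = (3,0)_7 → 3³ + 0³ = 27
27 = (3,6)_7 → 3³ + 6³ = 243
243 = (4,6,5)_7 → 4³ + 6³ + 5³ = 405
405 = (1,1,1,6)_7 → 1³ + 1³ + 1³ + 6³ = 219
219 = (4,3,2)_7 → 4³ + 3³ + 2³ = 99
99 = (2,0,1)_7 → 2³ + 0³ + 1³ = 9
9 = (1,2)_7 → 1³ + 2³ = 9  — 9 repeats.
That took 7 steps.

7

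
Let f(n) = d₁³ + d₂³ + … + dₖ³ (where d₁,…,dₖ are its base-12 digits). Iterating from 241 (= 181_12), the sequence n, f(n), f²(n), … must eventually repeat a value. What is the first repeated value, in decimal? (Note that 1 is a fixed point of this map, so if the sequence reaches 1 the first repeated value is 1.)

241 = (1,8,1)_12 → 1³ + 8³ + 1³ = 514
514 = (3,6,10)_12 → 3³ + 6³ + 10³ = 1243
1243 = (8,7,7)_12 → 8³ + 7³ + 7³ = 1198
1198 = (8,3,10)_12 → 8³ + 3³ + 10³ = 1539
1539 = (10,8,3)_12 → 10³ + 8³ + 3³ = 1539  — 1539 already appeared earlier.

1539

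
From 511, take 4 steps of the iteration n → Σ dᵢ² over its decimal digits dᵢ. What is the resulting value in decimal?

511 → 5² + 1² + 1² = 27
27 → 2² + 7² = 53
53 → 5² + 3² = 34
34 → 3² + 4² = 25

25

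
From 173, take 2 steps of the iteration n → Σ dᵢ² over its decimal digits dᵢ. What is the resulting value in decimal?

106

173 → 1² + 7² + 3² = 1 + 49 + 9 = 59
59 → 5² + 9² = 25 + 81 = 106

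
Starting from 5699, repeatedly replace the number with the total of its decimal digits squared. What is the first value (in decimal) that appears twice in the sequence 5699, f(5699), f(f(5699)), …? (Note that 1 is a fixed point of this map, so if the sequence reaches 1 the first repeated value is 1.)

89

5699 → 5² + 6² + 9² + 9² = 25 + 36 + 81 + 81 = 223
223 → 2² + 2² + 3² = 4 + 4 + 9 = 17
17 → 1² + 7² = 1 + 49 = 50
50 → 5² + 0² = 25 + 0 = 25
25 → 2² + 5² = 4 + 25 = 29
29 → 2² + 9² = 4 + 81 = 85
85 → 8² + 5² = 64 + 25 = 89
89 → 8² + 9² = 64 + 81 = 145
145 → 1² + 4² + 5² = 1 + 16 + 25 = 42
42 → 4² + 2² = 16 + 4 = 20
20 → 2² + 0² = 4 + 0 = 4
4 → 4² = 16
16 → 1² + 6² = 1 + 36 = 37
37 → 3² + 7² = 9 + 49 = 58
58 → 5² + 8² = 25 + 64 = 89  — 89 already appeared earlier.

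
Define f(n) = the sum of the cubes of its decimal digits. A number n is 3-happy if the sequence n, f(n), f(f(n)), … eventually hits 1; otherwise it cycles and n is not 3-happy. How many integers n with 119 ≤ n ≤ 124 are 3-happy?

119: 119 → 731 → 371 → 371  (repeats 371)
120: 120 → 9 → 729 → 1080 → 513 → 153 → 153  (repeats 153)
121: 121 → 10 → 1  (reaches 1)
122: 122 → 17 → 344 → 155 → 251 → 134 → 92 → 737 → 713 → 371 → 371  (repeats 371)
123: 123 → 36 → 243 → 99 → 1458 → 702 → 351 → 153 → 153  (repeats 153)
124: 124 → 73 → 370 → 370  (repeats 370)
3-happy: 121

1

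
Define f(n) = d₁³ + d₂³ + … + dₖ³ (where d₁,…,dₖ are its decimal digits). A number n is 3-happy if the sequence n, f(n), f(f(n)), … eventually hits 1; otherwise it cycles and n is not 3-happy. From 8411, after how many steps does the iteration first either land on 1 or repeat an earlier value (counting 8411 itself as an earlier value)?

6

8411 → 8³ + 4³ + 1³ + 1³ = 512 + 64 + 1 + 1 = 578
578 → 5³ + 7³ + 8³ = 125 + 343 + 512 = 980
980 → 9³ + 8³ + 0³ = 729 + 512 + 0 = 1241
1241 → 1³ + 2³ + 4³ + 1³ = 1 + 8 + 64 + 1 = 74
74 → 7³ + 4³ = 343 + 64 = 407
407 → 4³ + 0³ + 7³ = 64 + 0 + 343 = 407  — 407 repeats.
That took 6 steps.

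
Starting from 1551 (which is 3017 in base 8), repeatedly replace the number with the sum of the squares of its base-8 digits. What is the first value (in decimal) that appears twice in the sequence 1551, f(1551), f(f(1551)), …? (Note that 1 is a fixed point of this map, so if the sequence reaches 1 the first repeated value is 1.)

16

1551 = (3,0,1,7)_8 → 3² + 0² + 1² + 7² = 9 + 0 + 1 + 49 = 59
59 = (7,3)_8 → 7² + 3² = 49 + 9 = 58
58 = (7,2)_8 → 7² + 2² = 49 + 4 = 53
53 = (6,5)_8 → 6² + 5² = 36 + 25 = 61
61 = (7,5)_8 → 7² + 5² = 49 + 25 = 74
74 = (1,1,2)_8 → 1² + 1² + 2² = 1 + 1 + 4 = 6
6 = (6)_8 → 6² = 36
36 = (4,4)_8 → 4² + 4² = 16 + 16 = 32
32 = (4,0)_8 → 4² + 0² = 16 + 0 = 16
16 = (2,0)_8 → 2² + 0² = 4 + 0 = 4
4 = (4)_8 → 4² = 16  — 16 already appeared earlier.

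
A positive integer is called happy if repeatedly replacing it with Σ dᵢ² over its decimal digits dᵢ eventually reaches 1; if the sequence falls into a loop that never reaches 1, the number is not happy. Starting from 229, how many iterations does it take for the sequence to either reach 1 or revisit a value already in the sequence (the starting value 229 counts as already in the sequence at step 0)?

229 → 2² + 2² + 9² = 89
89 → 8² + 9² = 145
145 → 1² + 4² + 5² = 42
42 → 4² + 2² = 20
20 → 2² + 0² = 4
4 → 4² = 16
16 → 1² + 6² = 37
37 → 3² + 7² = 58
58 → 5² + 8² = 89  — 89 repeats.
That took 9 steps.

9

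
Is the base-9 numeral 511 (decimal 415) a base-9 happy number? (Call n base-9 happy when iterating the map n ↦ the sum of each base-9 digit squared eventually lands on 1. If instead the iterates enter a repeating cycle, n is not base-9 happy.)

415 = (5,1,1)_9 → 5² + 1² + 1² = 27
27 = (3,0)_9 → 3² + 0² = 9
9 = (1,0)_9 → 1² + 0² = 1  — reached 1.

base-9 happy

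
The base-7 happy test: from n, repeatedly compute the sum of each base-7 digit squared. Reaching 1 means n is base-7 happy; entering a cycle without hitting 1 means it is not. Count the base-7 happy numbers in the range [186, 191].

186: 186 → 50 → 2 → 4 → 16 → 8 → 2  (repeats 2)
187: 187 → 59 → 11 → 17 → 13 → 37 → 29 → 17  (repeats 17)
188: 188 → 70 → 10 → 10  (repeats 10)
189: 189 → 45 → 45  (repeats 45)
190: 190 → 46 → 52 → 10 → 10  (repeats 10)
191: 191 → 49 → 1  (reaches 1)
base-7 happy: 191

1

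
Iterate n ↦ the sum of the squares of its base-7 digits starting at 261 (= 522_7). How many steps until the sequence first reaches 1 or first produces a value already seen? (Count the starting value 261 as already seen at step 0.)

261 = (5,2,2)_7 → 5² + 2² + 2² = 33
33 = (4,5)_7 → 4² + 5² = 41
41 = (5,6)_7 → 5² + 6² = 61
61 = (1,1,5)_7 → 1² + 1² + 5² = 27
27 = (3,6)_7 → 3² + 6² = 45
45 = (6,3)_7 → 6² + 3² = 45  — 45 repeats.
That took 6 steps.

6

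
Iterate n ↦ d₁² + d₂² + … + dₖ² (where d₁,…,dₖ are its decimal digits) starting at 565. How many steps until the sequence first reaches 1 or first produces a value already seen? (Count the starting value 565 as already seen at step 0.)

565 → 5² + 6² + 5² = 86
86 → 8² + 6² = 100
100 → 1² + 0² + 0² = 1  — reached 1.
That took 3 steps.

3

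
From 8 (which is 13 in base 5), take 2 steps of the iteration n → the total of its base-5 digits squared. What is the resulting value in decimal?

4

8 = (1,3)_5 → 1² + 3² = 1 + 9 = 10
10 = (2,0)_5 → 2² + 0² = 4 + 0 = 4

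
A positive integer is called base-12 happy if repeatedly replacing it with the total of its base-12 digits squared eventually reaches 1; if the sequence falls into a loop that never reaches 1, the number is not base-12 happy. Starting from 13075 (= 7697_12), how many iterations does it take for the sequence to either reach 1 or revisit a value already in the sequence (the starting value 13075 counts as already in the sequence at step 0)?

6

13075 = (7,6,9,7)_12 → 7² + 6² + 9² + 7² = 49 + 36 + 81 + 49 = 215
215 = (1,5,11)_12 → 1² + 5² + 11² = 1 + 25 + 121 = 147
147 = (1,0,3)_12 → 1² + 0² + 3² = 1 + 0 + 9 = 10
10 = (10)_12 → 10² = 100
100 = (8,4)_12 → 8² + 4² = 64 + 16 = 80
80 = (6,8)_12 → 6² + 8² = 36 + 64 = 100  — 100 repeats.
That took 6 steps.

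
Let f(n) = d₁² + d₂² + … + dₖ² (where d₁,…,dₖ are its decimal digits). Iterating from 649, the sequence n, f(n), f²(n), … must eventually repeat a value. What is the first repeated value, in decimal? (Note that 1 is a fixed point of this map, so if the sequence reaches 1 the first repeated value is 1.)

649 → 133
133 → 19
19 → 82
82 → 68
68 → 100
100 → 1  — reached the fixed point 1.
1 → 1, so 1 is the first repeated value.

1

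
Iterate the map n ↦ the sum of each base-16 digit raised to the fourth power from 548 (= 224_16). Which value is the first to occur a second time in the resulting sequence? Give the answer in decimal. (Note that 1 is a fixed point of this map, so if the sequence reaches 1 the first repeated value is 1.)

548 = (2,2,4)_16 → 2⁴ + 2⁴ + 4⁴ = 288
288 = (1,2,0)_16 → 1⁴ + 2⁴ + 0⁴ = 17
17 = (1,1)_16 → 1⁴ + 1⁴ = 2
2 = (2)_16 → 2⁴ = 16
16 = (1,0)_16 → 1⁴ + 0⁴ = 1  — reached the fixed point 1.
1 → 1, so 1 is the first repeated value.

1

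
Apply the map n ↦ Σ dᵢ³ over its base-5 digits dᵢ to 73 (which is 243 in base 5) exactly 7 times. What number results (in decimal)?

35

73 = (2,4,3)_5 → 99
99 = (3,4,4)_5 → 155
155 = (1,1,1,0)_5 → 3
3 = (3)_5 → 27
27 = (1,0,2)_5 → 9
9 = (1,4)_5 → 65
65 = (2,3,0)_5 → 35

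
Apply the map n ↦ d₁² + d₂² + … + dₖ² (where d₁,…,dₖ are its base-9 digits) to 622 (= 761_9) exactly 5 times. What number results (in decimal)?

622 = (7,6,1)_9 → 86
86 = (1,0,5)_9 → 26
26 = (2,8)_9 → 68
68 = (7,5)_9 → 74
74 = (8,2)_9 → 68

68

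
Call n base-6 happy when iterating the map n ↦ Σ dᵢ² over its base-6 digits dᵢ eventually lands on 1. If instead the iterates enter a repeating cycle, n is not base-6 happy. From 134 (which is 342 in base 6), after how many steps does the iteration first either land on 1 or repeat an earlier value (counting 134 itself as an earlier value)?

9

134 = (3,4,2)_6 → 3² + 4² + 2² = 9 + 16 + 4 = 29
29 = (4,5)_6 → 4² + 5² = 16 + 25 = 41
41 = (1,0,5)_6 → 1² + 0² + 5² = 1 + 0 + 25 = 26
26 = (4,2)_6 → 4² + 2² = 16 + 4 = 20
20 = (3,2)_6 → 3² + 2² = 9 + 4 = 13
13 = (2,1)_6 → 2² + 1² = 4 + 1 = 5
5 = (5)_6 → 5² = 25
25 = (4,1)_6 → 4² + 1² = 16 + 1 = 17
17 = (2,5)_6 → 2² + 5² = 4 + 25 = 29  — 29 repeats.
That took 9 steps.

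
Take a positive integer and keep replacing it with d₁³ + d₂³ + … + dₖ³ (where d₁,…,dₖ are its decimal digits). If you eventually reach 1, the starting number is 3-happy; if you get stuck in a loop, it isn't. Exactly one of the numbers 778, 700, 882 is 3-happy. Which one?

778: 778 → 1198 → 1243 → 100 → 1  — reaches 1 (3-happy)
700: 700 → 343 → 118 → 514 → 190 → 730 → 370 → 370  — repeats 370 (not 3-happy)
882: 882 → 1032 → 36 → 243 → 99 → 1458 → 702 → 351 → 153 → 153  — repeats 153 (not 3-happy)

778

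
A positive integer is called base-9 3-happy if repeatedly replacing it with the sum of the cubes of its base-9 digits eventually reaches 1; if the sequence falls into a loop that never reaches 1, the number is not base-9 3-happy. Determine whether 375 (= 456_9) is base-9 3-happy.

375 = (4,5,6)_9 → 4³ + 5³ + 6³ = 64 + 125 + 216 = 405
405 = (5,0,0)_9 → 5³ + 0³ + 0³ = 125 + 0 + 0 = 125
125 = (1,4,8)_9 → 1³ + 4³ + 8³ = 1 + 64 + 512 = 577
577 = (7,1,1)_9 → 7³ + 1³ + 1³ = 343 + 1 + 1 = 345
345 = (4,2,3)_9 → 4³ + 2³ + 3³ = 64 + 8 + 27 = 99
99 = (1,2,0)_9 → 1³ + 2³ + 0³ = 1 + 8 + 0 = 9
9 = (1,0)_9 → 1³ + 0³ = 1 + 0 = 1  — reached 1.

base-9 3-happy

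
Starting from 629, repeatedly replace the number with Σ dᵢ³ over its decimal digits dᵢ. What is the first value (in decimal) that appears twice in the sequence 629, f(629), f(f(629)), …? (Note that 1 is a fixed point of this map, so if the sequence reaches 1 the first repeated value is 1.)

629 → 953
953 → 881
881 → 1025
1025 → 134
134 → 92
92 → 737
737 → 713
713 → 371
371 → 371  — 371 already appeared earlier.

371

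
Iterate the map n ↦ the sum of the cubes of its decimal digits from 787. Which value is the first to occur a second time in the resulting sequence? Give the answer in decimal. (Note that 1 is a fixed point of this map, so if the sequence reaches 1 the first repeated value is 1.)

787 → 7³ + 8³ + 7³ = 343 + 512 + 343 = 1198
1198 → 1³ + 1³ + 9³ + 8³ = 1 + 1 + 729 + 512 = 1243
1243 → 1³ + 2³ + 4³ + 3³ = 1 + 8 + 64 + 27 = 100
100 → 1³ + 0³ + 0³ = 1 + 0 + 0 = 1  — reached the fixed point 1.
1 → 1, so 1 is the first repeated value.

1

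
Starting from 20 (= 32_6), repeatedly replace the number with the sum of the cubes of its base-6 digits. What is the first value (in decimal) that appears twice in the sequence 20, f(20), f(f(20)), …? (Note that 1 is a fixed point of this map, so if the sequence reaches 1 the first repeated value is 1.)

190

20 = (3,2)_6 → 3³ + 2³ = 27 + 8 = 35
35 = (5,5)_6 → 5³ + 5³ = 125 + 125 = 250
250 = (1,0,5,4)_6 → 1³ + 0³ + 5³ + 4³ = 1 + 0 + 125 + 64 = 190
190 = (5,1,4)_6 → 5³ + 1³ + 4³ = 125 + 1 + 64 = 190  — 190 already appeared earlier.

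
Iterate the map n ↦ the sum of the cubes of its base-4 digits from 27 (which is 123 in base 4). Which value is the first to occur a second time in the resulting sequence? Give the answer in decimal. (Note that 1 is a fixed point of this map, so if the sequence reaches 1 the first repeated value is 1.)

9

27 = (1,2,3)_4 → 1³ + 2³ + 3³ = 1 + 8 + 27 = 36
36 = (2,1,0)_4 → 2³ + 1³ + 0³ = 8 + 1 + 0 = 9
9 = (2,1)_4 → 2³ + 1³ = 8 + 1 = 9  — 9 already appeared earlier.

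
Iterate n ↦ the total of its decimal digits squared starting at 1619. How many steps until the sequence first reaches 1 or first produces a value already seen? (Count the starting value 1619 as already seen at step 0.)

1619 → 1² + 6² + 1² + 9² = 119
119 → 1² + 1² + 9² = 83
83 → 8² + 3² = 73
73 → 7² + 3² = 58
58 → 5² + 8² = 89
89 → 8² + 9² = 145
145 → 1² + 4² + 5² = 42
42 → 4² + 2² = 20
20 → 2² + 0² = 4
4 → 4² = 16
16 → 1² + 6² = 37
37 → 3² + 7² = 58  — 58 repeats.
That took 12 steps.

12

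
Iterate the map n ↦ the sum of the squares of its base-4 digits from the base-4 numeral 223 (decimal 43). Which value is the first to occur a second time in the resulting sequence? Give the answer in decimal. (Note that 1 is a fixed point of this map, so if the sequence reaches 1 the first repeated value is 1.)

1

43 = (2,2,3)_4 → 2² + 2² + 3² = 17
17 = (1,0,1)_4 → 1² + 0² + 1² = 2
2 = (2)_4 → 2² = 4
4 = (1,0)_4 → 1² + 0² = 1  — reached the fixed point 1.
1 → 1, so 1 is the first repeated value.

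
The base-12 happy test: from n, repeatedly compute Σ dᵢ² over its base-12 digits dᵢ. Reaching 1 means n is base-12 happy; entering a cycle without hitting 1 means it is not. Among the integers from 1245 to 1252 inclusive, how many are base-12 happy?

1245: 1245 → 194 → 21 → 82 → 136 → 137 → 146 → 5 → 25 → 5  (repeats 5)
1246: 1246 → 213 → 107 → 185 → 35 → 125 → 125  (repeats 125)
1247: 1247 → 234 → 86 → 53 → 41 → 34 → 104 → 128 → 164 → 66 → 61 → 26 → 8 → 64 → 41  (repeats 41)
1248: 1248 → 128 → 164 → 66 → 61 → 26 → 8 → 64 → 41 → 34 → 104 → 128  (repeats 128)
1249: 1249 → 129 → 181 → 11 → 121 → 101 → 89 → 74 → 40 → 25 → 5 → 25  (repeats 25)
1250: 1250 → 132 → 121 → 101 → 89 → 74 → 40 → 25 → 5 → 25  (repeats 25)
1251: 1251 → 137 → 146 → 5 → 25 → 5  (repeats 5)
1252: 1252 → 144 → 1  (reaches 1)
base-12 happy: 1252

1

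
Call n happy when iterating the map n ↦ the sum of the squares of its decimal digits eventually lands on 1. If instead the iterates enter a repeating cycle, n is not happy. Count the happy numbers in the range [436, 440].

436: 436 → 61 → 37 → 58 → 89 → 145 → 42 → 20 → 4 → 16 → 37  — not happy
437: 437 → 74 → 65 → 61 → 37 → 58 → 89 → 145 → 42 → 20 → 4 → 16 → 37  — not happy
438: 438 → 89 → 145 → 42 → 20 → 4 → 16 → 37 → 58 → 89  — not happy
439: 439 → 106 → 37 → 58 → 89 → 145 → 42 → 20 → 4 → 16 → 37  — not happy
440: 440 → 32 → 13 → 10 → 1  — happy
happy: 440

1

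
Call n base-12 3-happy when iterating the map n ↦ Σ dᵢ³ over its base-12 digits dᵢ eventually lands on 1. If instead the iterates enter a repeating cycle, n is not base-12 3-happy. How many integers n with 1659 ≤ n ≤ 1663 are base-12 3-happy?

1659: 1659 → 1574 → 2339 → 1404 → 1458 → 1217 → 762 → 368 → 736 → 190 → 1028 → 856 → 1520 → 1728 → 1  — base-12 3-happy
1660: 1660 → 1611 → 1366 → 1854 → 1217 → 762 → 368 → 736 → 190 → 1028 → 856 → 1520 → 1728 → 1  — base-12 3-happy
1661: 1661 → 1672 → 1738 → 1001 → 1672  — not base-12 3-happy
1662: 1662 → 1763 → 1340 → 1268 → 1753 → 10 → 1000 → 1611 → 1366 → 1854 → 1217 → 762 → 368 → 736 → 190 → 1028 → 856 → 1520 → 1728 → 1  — base-12 3-happy
1663: 1663 → 1890 → 219 → 244 → 577 → 65 → 250 → 1513 → 1217 → 762 → 368 → 736 → 190 → 1028 → 856 → 1520 → 1728 → 1  — base-12 3-happy
base-12 3-happy: 1659, 1660, 1662, 1663

4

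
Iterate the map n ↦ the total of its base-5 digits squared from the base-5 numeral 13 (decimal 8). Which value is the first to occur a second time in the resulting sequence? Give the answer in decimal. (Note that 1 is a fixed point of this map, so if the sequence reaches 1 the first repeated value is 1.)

10

8 = (1,3)_5 → 1² + 3² = 1 + 9 = 10
10 = (2,0)_5 → 2² + 0² = 4 + 0 = 4
4 = (4)_5 → 4² = 16
16 = (3,1)_5 → 3² + 1² = 9 + 1 = 10  — 10 already appeared earlier.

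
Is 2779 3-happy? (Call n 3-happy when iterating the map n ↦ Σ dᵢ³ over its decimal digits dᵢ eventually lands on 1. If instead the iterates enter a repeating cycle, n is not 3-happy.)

2779 → 2³ + 7³ + 7³ + 9³ = 8 + 343 + 343 + 729 = 1423
1423 → 1³ + 4³ + 2³ + 3³ = 1 + 64 + 8 + 27 = 100
100 → 1³ + 0³ + 0³ = 1 + 0 + 0 = 1  — reached 1.

3-happy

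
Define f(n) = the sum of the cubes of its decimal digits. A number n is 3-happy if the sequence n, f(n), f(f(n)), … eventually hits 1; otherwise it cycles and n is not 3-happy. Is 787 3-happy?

3-happy

787 → 7³ + 8³ + 7³ = 1198
1198 → 1³ + 1³ + 9³ + 8³ = 1243
1243 → 1³ + 2³ + 4³ + 3³ = 100
100 → 1³ + 0³ + 0³ = 1  — reached 1.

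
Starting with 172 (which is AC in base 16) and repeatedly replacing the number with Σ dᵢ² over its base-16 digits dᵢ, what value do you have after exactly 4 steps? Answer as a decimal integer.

200

172 = (10,12)_16 → 10² + 12² = 100 + 144 = 244
244 = (15,4)_16 → 15² + 4² = 225 + 16 = 241
241 = (15,1)_16 → 15² + 1² = 225 + 1 = 226
226 = (14,2)_16 → 14² + 2² = 196 + 4 = 200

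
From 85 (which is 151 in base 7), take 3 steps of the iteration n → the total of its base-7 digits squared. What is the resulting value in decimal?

45

85 = (1,5,1)_7 → 1² + 5² + 1² = 27
27 = (3,6)_7 → 3² + 6² = 45
45 = (6,3)_7 → 6² + 3² = 45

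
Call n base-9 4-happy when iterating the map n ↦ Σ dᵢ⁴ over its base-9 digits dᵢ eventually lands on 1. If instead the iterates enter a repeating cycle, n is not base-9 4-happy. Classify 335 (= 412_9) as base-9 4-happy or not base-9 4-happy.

base-9 4-happy

335 = (4,1,2)_9 → 4⁴ + 1⁴ + 2⁴ = 273
273 = (3,3,3)_9 → 3⁴ + 3⁴ + 3⁴ = 243
243 = (3,0,0)_9 → 3⁴ + 0⁴ + 0⁴ = 81
81 = (1,0,0)_9 → 1⁴ + 0⁴ + 0⁴ = 1  — reached 1.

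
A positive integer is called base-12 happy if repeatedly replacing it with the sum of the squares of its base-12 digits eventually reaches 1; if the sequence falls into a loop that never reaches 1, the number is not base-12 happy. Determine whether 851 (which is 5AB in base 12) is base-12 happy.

not base-12 happy

851 = (5,10,11)_12 → 246
246 = (1,8,6)_12 → 101
101 = (8,5)_12 → 89
89 = (7,5)_12 → 74
74 = (6,2)_12 → 40
40 = (3,4)_12 → 25
25 = (2,1)_12 → 5
5 = (5)_12 → 25  — 25 already seen; the sequence cycles without reaching 1.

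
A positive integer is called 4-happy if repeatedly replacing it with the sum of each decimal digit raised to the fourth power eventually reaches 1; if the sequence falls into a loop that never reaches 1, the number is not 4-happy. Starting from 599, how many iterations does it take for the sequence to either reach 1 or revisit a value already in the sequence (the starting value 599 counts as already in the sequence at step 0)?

599 → 5⁴ + 9⁴ + 9⁴ = 13747
13747 → 1⁴ + 3⁴ + 7⁴ + 4⁴ + 7⁴ = 5140
5140 → 5⁴ + 1⁴ + 4⁴ + 0⁴ = 882
882 → 8⁴ + 8⁴ + 2⁴ = 8208
8208 → 8⁴ + 2⁴ + 0⁴ + 8⁴ = 8208  — 8208 repeats.
That took 5 steps.

5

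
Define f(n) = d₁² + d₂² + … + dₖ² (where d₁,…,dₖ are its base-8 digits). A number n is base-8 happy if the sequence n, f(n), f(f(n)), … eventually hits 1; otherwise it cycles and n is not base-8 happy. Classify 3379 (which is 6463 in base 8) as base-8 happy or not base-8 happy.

3379 = (6,4,6,3)_8 → 6² + 4² + 6² + 3² = 97
97 = (1,4,1)_8 → 1² + 4² + 1² = 18
18 = (2,2)_8 → 2² + 2² = 8
8 = (1,0)_8 → 1² + 0² = 1  — reached 1.

base-8 happy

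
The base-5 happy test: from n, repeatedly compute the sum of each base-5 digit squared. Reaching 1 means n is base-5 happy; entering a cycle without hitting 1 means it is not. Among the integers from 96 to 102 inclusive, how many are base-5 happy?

96: 96 → 26 → 2 → 4 → 16 → 10 → 4  (repeats 4)
97: 97 → 29 → 17 → 13 → 13  (repeats 13)
98: 98 → 34 → 18 → 18  (repeats 18)
99: 99 → 41 → 11 → 5 → 1  (reaches 1)
100: 100 → 16 → 10 → 4 → 16  (repeats 16)
101: 101 → 17 → 13 → 13  (repeats 13)
102: 102 → 20 → 16 → 10 → 4 → 16  (repeats 16)
base-5 happy: 99

1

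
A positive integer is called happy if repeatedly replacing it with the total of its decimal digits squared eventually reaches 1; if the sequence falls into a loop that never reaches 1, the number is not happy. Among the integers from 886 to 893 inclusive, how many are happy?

1

886: 886 → 164 → 53 → 34 → 25 → 29 → 85 → 89 → 145 → 42 → 20 → 4 → 16 → 37 → 58 → 89  (repeats 89)
887: 887 → 177 → 99 → 162 → 41 → 17 → 50 → 25 → 29 → 85 → 89 → 145 → 42 → 20 → 4 → 16 → 37 → 58 → 89  (repeats 89)
888: 888 → 192 → 86 → 100 → 1  (reaches 1)
889: 889 → 209 → 85 → 89 → 145 → 42 → 20 → 4 → 16 → 37 → 58 → 89  (repeats 89)
890: 890 → 145 → 42 → 20 → 4 → 16 → 37 → 58 → 89 → 145  (repeats 145)
891: 891 → 146 → 53 → 34 → 25 → 29 → 85 → 89 → 145 → 42 → 20 → 4 → 16 → 37 → 58 → 89  (repeats 89)
892: 892 → 149 → 98 → 145 → 42 → 20 → 4 → 16 → 37 → 58 → 89 → 145  (repeats 145)
893: 893 → 154 → 42 → 20 → 4 → 16 → 37 → 58 → 89 → 145 → 42  (repeats 42)
happy: 888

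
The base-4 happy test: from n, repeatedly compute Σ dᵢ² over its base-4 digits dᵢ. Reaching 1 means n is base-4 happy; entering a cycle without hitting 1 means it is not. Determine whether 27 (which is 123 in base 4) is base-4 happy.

27 = (1,2,3)_4 → 14
14 = (3,2)_4 → 13
13 = (3,1)_4 → 10
10 = (2,2)_4 → 8
8 = (2,0)_4 → 4
4 = (1,0)_4 → 1  — reached 1.

base-4 happy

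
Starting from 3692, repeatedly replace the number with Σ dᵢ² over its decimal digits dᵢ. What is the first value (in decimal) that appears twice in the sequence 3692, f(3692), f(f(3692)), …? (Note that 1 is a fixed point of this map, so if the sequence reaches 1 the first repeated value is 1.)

1

3692 → 3² + 6² + 9² + 2² = 130
130 → 1² + 3² + 0² = 10
10 → 1² + 0² = 1  — reached the fixed point 1.
1 → 1, so 1 is the first repeated value.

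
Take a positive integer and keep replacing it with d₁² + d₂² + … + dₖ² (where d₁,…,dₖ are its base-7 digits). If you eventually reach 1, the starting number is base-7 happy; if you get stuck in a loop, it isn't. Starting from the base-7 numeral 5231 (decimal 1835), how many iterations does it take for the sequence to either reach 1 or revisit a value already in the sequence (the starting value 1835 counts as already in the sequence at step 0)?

1835 = (5,2,3,1)_7 → 5² + 2² + 3² + 1² = 25 + 4 + 9 + 1 = 39
39 = (5,4)_7 → 5² + 4² = 25 + 16 = 41
41 = (5,6)_7 → 5² + 6² = 25 + 36 = 61
61 = (1,1,5)_7 → 1² + 1² + 5² = 1 + 1 + 25 = 27
27 = (3,6)_7 → 3² + 6² = 9 + 36 = 45
45 = (6,3)_7 → 6² + 3² = 36 + 9 = 45  — 45 repeats.
That took 6 steps.

6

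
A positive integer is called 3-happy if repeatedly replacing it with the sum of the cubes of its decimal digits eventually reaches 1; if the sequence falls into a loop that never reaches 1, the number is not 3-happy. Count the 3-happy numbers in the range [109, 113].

1

109: 109 → 730 → 370 → 370  — not 3-happy
110: 110 → 2 → 8 → 512 → 134 → 92 → 737 → 713 → 371 → 371  — not 3-happy
111: 111 → 3 → 27 → 351 → 153 → 153  — not 3-happy
112: 112 → 10 → 1  — 3-happy
113: 113 → 29 → 737 → 713 → 371 → 371  — not 3-happy
3-happy: 112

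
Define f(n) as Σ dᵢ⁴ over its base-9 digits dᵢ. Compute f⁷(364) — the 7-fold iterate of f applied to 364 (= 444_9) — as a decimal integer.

364 = (4,4,4)_9 → 4⁴ + 4⁴ + 4⁴ = 256 + 256 + 256 = 768
768 = (1,0,4,3)_9 → 1⁴ + 0⁴ + 4⁴ + 3⁴ = 1 + 0 + 256 + 81 = 338
338 = (4,1,5)_9 → 4⁴ + 1⁴ + 5⁴ = 256 + 1 + 625 = 882
882 = (1,1,8,0)_9 → 1⁴ + 1⁴ + 8⁴ + 0⁴ = 1 + 1 + 4096 + 0 = 4098
4098 = (5,5,5,3)_9 → 5⁴ + 5⁴ + 5⁴ + 3⁴ = 625 + 625 + 625 + 81 = 1956
1956 = (2,6,1,3)_9 → 2⁴ + 6⁴ + 1⁴ + 3⁴ = 16 + 1296 + 1 + 81 = 1394
1394 = (1,8,1,8)_9 → 1⁴ + 8⁴ + 1⁴ + 8⁴ = 1 + 4096 + 1 + 4096 = 8194

8194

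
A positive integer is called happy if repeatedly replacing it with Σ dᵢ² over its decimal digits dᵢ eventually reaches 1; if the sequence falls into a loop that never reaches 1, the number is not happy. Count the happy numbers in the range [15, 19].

1

15: 15 → 26 → 40 → 16 → 37 → 58 → 89 → 145 → 42 → 20 → 4 → 16  (repeats 16)
16: 16 → 37 → 58 → 89 → 145 → 42 → 20 → 4 → 16  (repeats 16)
17: 17 → 50 → 25 → 29 → 85 → 89 → 145 → 42 → 20 → 4 → 16 → 37 → 58 → 89  (repeats 89)
18: 18 → 65 → 61 → 37 → 58 → 89 → 145 → 42 → 20 → 4 → 16 → 37  (repeats 37)
19: 19 → 82 → 68 → 100 → 1  (reaches 1)
happy: 19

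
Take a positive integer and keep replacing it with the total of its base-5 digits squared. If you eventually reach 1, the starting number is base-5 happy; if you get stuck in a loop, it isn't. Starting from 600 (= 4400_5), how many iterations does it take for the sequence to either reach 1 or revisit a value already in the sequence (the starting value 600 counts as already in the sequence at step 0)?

600 = (4,4,0,0)_5 → 4² + 4² + 0² + 0² = 32
32 = (1,1,2)_5 → 1² + 1² + 2² = 6
6 = (1,1)_5 → 1² + 1² = 2
2 = (2)_5 → 2² = 4
4 = (4)_5 → 4² = 16
16 = (3,1)_5 → 3² + 1² = 10
10 = (2,0)_5 → 2² + 0² = 4  — 4 repeats.
That took 7 steps.

7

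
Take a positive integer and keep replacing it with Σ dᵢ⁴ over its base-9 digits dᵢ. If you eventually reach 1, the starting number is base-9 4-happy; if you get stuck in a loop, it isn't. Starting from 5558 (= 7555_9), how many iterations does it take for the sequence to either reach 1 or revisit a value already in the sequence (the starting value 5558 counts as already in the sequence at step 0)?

5558 = (7,5,5,5)_9 → 7⁴ + 5⁴ + 5⁴ + 5⁴ = 2401 + 625 + 625 + 625 = 4276
4276 = (5,7,7,1)_9 → 5⁴ + 7⁴ + 7⁴ + 1⁴ = 625 + 2401 + 2401 + 1 = 5428
5428 = (7,4,0,1)_9 → 7⁴ + 4⁴ + 0⁴ + 1⁴ = 2401 + 256 + 0 + 1 = 2658
2658 = (3,5,7,3)_9 → 3⁴ + 5⁴ + 7⁴ + 3⁴ = 81 + 625 + 2401 + 81 = 3188
3188 = (4,3,3,2)_9 → 4⁴ + 3⁴ + 3⁴ + 2⁴ = 256 + 81 + 81 + 16 = 434
434 = (5,3,2)_9 → 5⁴ + 3⁴ + 2⁴ = 625 + 81 + 16 = 722
722 = (8,8,2)_9 → 8⁴ + 8⁴ + 2⁴ = 4096 + 4096 + 16 = 8208
8208 = (1,2,2,3,0)_9 → 1⁴ + 2⁴ + 2⁴ + 3⁴ + 0⁴ = 1 + 16 + 16 + 81 + 0 = 114
114 = (1,3,6)_9 → 1⁴ + 3⁴ + 6⁴ = 1 + 81 + 1296 = 1378
1378 = (1,8,0,1)_9 → 1⁴ + 8⁴ + 0⁴ + 1⁴ = 1 + 4096 + 0 + 1 = 4098
4098 = (5,5,5,3)_9 → 5⁴ + 5⁴ + 5⁴ + 3⁴ = 625 + 625 + 625 + 81 = 1956
1956 = (2,6,1,3)_9 → 2⁴ + 6⁴ + 1⁴ + 3⁴ = 16 + 1296 + 1 + 81 = 1394
1394 = (1,8,1,8)_9 → 1⁴ + 8⁴ + 1⁴ + 8⁴ = 1 + 4096 + 1 + 4096 = 8194
8194 = (1,2,2,1,4)_9 → 1⁴ + 2⁴ + 2⁴ + 1⁴ + 4⁴ = 1 + 16 + 16 + 1 + 256 = 290
290 = (3,5,2)_9 → 3⁴ + 5⁴ + 2⁴ = 81 + 625 + 16 = 722  — 722 repeats.
That took 15 steps.

15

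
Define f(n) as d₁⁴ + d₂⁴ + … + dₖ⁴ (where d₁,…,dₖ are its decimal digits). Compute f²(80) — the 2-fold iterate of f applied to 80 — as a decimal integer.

8113

80 → 8⁴ + 0⁴ = 4096 + 0 = 4096
4096 → 4⁴ + 0⁴ + 9⁴ + 6⁴ = 256 + 0 + 6561 + 1296 = 8113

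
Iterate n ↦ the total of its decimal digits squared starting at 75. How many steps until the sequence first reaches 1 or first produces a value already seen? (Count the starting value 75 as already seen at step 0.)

75 → 7² + 5² = 49 + 25 = 74
74 → 7² + 4² = 49 + 16 = 65
65 → 6² + 5² = 36 + 25 = 61
61 → 6² + 1² = 36 + 1 = 37
37 → 3² + 7² = 9 + 49 = 58
58 → 5² + 8² = 25 + 64 = 89
89 → 8² + 9² = 64 + 81 = 145
145 → 1² + 4² + 5² = 1 + 16 + 25 = 42
42 → 4² + 2² = 16 + 4 = 20
20 → 2² + 0² = 4 + 0 = 4
4 → 4² = 16
16 → 1² + 6² = 1 + 36 = 37  — 37 repeats.
That took 12 steps.

12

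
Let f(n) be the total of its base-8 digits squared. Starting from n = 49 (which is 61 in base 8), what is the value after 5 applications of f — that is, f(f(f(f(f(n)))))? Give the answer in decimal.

26

49 = (6,1)_8 → 6² + 1² = 37
37 = (4,5)_8 → 4² + 5² = 41
41 = (5,1)_8 → 5² + 1² = 26
26 = (3,2)_8 → 3² + 2² = 13
13 = (1,5)_8 → 1² + 5² = 26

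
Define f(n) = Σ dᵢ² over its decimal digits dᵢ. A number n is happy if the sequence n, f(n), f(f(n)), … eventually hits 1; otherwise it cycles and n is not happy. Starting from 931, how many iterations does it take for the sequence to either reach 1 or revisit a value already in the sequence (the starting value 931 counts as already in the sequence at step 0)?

5

931 → 9² + 3² + 1² = 91
91 → 9² + 1² = 82
82 → 8² + 2² = 68
68 → 6² + 8² = 100
100 → 1² + 0² + 0² = 1  — reached 1.
That took 5 steps.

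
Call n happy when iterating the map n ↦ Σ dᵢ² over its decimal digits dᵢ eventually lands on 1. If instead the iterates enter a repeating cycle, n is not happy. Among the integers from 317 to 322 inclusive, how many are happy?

2

317: 317 → 59 → 106 → 37 → 58 → 89 → 145 → 42 → 20 → 4 → 16 → 37  — not happy
318: 318 → 74 → 65 → 61 → 37 → 58 → 89 → 145 → 42 → 20 → 4 → 16 → 37  — not happy
319: 319 → 91 → 82 → 68 → 100 → 1  — happy
320: 320 → 13 → 10 → 1  — happy
321: 321 → 14 → 17 → 50 → 25 → 29 → 85 → 89 → 145 → 42 → 20 → 4 → 16 → 37 → 58 → 89  — not happy
322: 322 → 17 → 50 → 25 → 29 → 85 → 89 → 145 → 42 → 20 → 4 → 16 → 37 → 58 → 89  — not happy
happy: 319, 320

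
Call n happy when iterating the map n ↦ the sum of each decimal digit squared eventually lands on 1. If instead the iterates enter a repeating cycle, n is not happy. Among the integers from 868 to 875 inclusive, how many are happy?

1

868: 868 → 164 → 53 → 34 → 25 → 29 → 85 → 89 → 145 → 42 → 20 → 4 → 16 → 37 → 58 → 89  (repeats 89)
869: 869 → 181 → 66 → 72 → 53 → 34 → 25 → 29 → 85 → 89 → 145 → 42 → 20 → 4 → 16 → 37 → 58 → 89  (repeats 89)
870: 870 → 113 → 11 → 2 → 4 → 16 → 37 → 58 → 89 → 145 → 42 → 20 → 4  (repeats 4)
871: 871 → 114 → 18 → 65 → 61 → 37 → 58 → 89 → 145 → 42 → 20 → 4 → 16 → 37  (repeats 37)
872: 872 → 117 → 51 → 26 → 40 → 16 → 37 → 58 → 89 → 145 → 42 → 20 → 4 → 16  (repeats 16)
873: 873 → 122 → 9 → 81 → 65 → 61 → 37 → 58 → 89 → 145 → 42 → 20 → 4 → 16 → 37  (repeats 37)
874: 874 → 129 → 86 → 100 → 1  (reaches 1)
875: 875 → 138 → 74 → 65 → 61 → 37 → 58 → 89 → 145 → 42 → 20 → 4 → 16 → 37  (repeats 37)
happy: 874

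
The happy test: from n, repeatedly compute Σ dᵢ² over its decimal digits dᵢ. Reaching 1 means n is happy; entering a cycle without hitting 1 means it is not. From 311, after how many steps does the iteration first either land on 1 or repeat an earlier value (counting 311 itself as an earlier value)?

311 → 3² + 1² + 1² = 11
11 → 1² + 1² = 2
2 → 2² = 4
4 → 4² = 16
16 → 1² + 6² = 37
37 → 3² + 7² = 58
58 → 5² + 8² = 89
89 → 8² + 9² = 145
145 → 1² + 4² + 5² = 42
42 → 4² + 2² = 20
20 → 2² + 0² = 4  — 4 repeats.
That took 11 steps.

11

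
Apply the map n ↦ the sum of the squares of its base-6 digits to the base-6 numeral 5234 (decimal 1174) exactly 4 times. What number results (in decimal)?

29

1174 = (5,2,3,4)_6 → 5² + 2² + 3² + 4² = 54
54 = (1,3,0)_6 → 1² + 3² + 0² = 10
10 = (1,4)_6 → 1² + 4² = 17
17 = (2,5)_6 → 2² + 5² = 29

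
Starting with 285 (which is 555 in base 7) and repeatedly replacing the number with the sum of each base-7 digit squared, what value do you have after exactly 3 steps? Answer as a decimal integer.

285 = (5,5,5)_7 → 5² + 5² + 5² = 75
75 = (1,3,5)_7 → 1² + 3² + 5² = 35
35 = (5,0)_7 → 5² + 0² = 25

25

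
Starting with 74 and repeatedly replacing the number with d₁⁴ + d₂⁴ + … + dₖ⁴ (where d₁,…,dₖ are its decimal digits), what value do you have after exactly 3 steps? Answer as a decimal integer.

74 → 7⁴ + 4⁴ = 2401 + 256 = 2657
2657 → 2⁴ + 6⁴ + 5⁴ + 7⁴ = 16 + 1296 + 625 + 2401 = 4338
4338 → 4⁴ + 3⁴ + 3⁴ + 8⁴ = 256 + 81 + 81 + 4096 = 4514

4514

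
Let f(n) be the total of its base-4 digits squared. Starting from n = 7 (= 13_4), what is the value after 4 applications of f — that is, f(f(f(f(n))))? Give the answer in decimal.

7 = (1,3)_4 → 1² + 3² = 10
10 = (2,2)_4 → 2² + 2² = 8
8 = (2,0)_4 → 2² + 0² = 4
4 = (1,0)_4 → 1² + 0² = 1

1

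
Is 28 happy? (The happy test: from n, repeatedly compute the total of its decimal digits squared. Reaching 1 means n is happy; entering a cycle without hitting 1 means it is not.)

28 → 2² + 8² = 68
68 → 6² + 8² = 100
100 → 1² + 0² + 0² = 1  — reached 1.

happy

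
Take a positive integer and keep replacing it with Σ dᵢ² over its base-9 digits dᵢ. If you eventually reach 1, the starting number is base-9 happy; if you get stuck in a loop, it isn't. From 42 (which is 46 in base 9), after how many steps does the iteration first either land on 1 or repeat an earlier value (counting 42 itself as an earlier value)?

42 = (4,6)_9 → 4² + 6² = 52
52 = (5,7)_9 → 5² + 7² = 74
74 = (8,2)_9 → 8² + 2² = 68
68 = (7,5)_9 → 7² + 5² = 74  — 74 repeats.
That took 4 steps.

4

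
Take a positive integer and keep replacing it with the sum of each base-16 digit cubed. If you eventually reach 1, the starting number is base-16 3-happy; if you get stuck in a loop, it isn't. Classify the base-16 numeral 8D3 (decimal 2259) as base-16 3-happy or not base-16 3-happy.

not base-16 3-happy

2259 = (8,13,3)_16 → 8³ + 13³ + 3³ = 2736
2736 = (10,11,0)_16 → 10³ + 11³ + 0³ = 2331
2331 = (9,1,11)_16 → 9³ + 1³ + 11³ = 2061
2061 = (8,0,13)_16 → 8³ + 0³ + 13³ = 2709
2709 = (10,9,5)_16 → 10³ + 9³ + 5³ = 1854
1854 = (7,3,14)_16 → 7³ + 3³ + 14³ = 3114
3114 = (12,2,10)_16 → 12³ + 2³ + 10³ = 2736  — 2736 already seen; the sequence cycles without reaching 1.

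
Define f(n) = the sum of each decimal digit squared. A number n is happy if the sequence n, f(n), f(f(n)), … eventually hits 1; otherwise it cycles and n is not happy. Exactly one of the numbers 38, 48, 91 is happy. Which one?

91

38: 38 → 73 → 58 → 89 → 145 → 42 → 20 → 4 → 16 → 37 → 58  — repeats 58 (not happy)
48: 48 → 80 → 64 → 52 → 29 → 85 → 89 → 145 → 42 → 20 → 4 → 16 → 37 → 58 → 89  — repeats 89 (not happy)
91: 91 → 82 → 68 → 100 → 1  — reaches 1 (happy)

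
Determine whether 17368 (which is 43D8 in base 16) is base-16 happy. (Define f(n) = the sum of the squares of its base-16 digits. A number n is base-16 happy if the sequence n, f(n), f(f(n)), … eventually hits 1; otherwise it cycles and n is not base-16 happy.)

not base-16 happy

17368 = (4,3,13,8)_16 → 4² + 3² + 13² + 8² = 258
258 = (1,0,2)_16 → 1² + 0² + 2² = 5
5 = (5)_16 → 5² = 25
25 = (1,9)_16 → 1² + 9² = 82
82 = (5,2)_16 → 5² + 2² = 29
29 = (1,13)_16 → 1² + 13² = 170
170 = (10,10)_16 → 10² + 10² = 200
200 = (12,8)_16 → 12² + 8² = 208
208 = (13,0)_16 → 13² + 0² = 169
169 = (10,9)_16 → 10² + 9² = 181
181 = (11,5)_16 → 11² + 5² = 146
146 = (9,2)_16 → 9² + 2² = 85
85 = (5,5)_16 → 5² + 5² = 50
50 = (3,2)_16 → 3² + 2² = 13
13 = (13)_16 → 13² = 169  — 169 already seen; the sequence cycles without reaching 1.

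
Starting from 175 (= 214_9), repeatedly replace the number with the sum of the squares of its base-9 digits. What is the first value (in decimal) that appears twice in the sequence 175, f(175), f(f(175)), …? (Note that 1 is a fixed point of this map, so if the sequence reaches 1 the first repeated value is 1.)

175 = (2,1,4)_9 → 2² + 1² + 4² = 4 + 1 + 16 = 21
21 = (2,3)_9 → 2² + 3² = 4 + 9 = 13
13 = (1,4)_9 → 1² + 4² = 1 + 16 = 17
17 = (1,8)_9 → 1² + 8² = 1 + 64 = 65
65 = (7,2)_9 → 7² + 2² = 49 + 4 = 53
53 = (5,8)_9 → 5² + 8² = 25 + 64 = 89
89 = (1,0,8)_9 → 1² + 0² + 8² = 1 + 0 + 64 = 65  — 65 already appeared earlier.

65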